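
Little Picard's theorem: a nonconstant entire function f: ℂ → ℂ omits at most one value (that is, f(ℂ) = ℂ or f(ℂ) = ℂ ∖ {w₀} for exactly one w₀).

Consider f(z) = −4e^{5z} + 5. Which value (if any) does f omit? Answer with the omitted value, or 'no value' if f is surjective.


Little Picard bounds the complement of f(ℂ) to at most one point.
e^{5z} is never zero on ℂ, so -4·e^{5z} takes every value in ℂ ∖ {0}. Adding 5 shifts the range to ℂ ∖ {5}. Thus f omits exactly the value 5.

Omitted value: 5.


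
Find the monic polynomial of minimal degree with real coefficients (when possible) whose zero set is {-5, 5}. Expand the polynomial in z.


The polynomial is p(z) = ∏_{α ∈ S} (z − α), where S = {-5, 5}.
Expanding the product yields: p(z) = z^2 -25.
The resulting polynomial has degree 2 and real coefficients as required.

p(z) = z^2 -25.


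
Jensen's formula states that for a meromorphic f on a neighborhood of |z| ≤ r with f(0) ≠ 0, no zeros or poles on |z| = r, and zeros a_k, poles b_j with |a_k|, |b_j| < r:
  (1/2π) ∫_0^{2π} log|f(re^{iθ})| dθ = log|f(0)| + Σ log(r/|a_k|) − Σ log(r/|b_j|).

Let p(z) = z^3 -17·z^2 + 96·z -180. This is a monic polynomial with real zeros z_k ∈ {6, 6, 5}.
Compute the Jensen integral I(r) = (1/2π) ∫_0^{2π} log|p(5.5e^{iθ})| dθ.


Zeros: 5, 6, 6; r = 5.5.
Inside |z| < r: 5. Outside (|z| ≥ r): 6, 6.
p(0) = -180, so log|p(0)| = log(180) = 5.1930.
Apply Jensen: I(r) = log|p(0)| + Σ_k log(r/|z_k|), summed over zeros inside |z| < r.
  log(r/|z_k|) for z_k = 5: log(5.5/5) = 0.0953
  Outside zeros (6, 6) contribute nothing to the Jensen sum.
Sum over inside zeros: 0.0953.
I(r) = log|p(0)| + (inside sum) = 5.1930 + 0.0953 = 5.2883.
Note: since some zeros are outside |z| ≤ r, the simplified n·log(r) form does NOT apply — only the inside zeros contribute.

I(r) ≈ 5.2883.


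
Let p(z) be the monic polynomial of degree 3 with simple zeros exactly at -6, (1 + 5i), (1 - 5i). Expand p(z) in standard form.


The polynomial is p(z) = ∏_{α ∈ S} (z − α), where S = {-6, (1 + 5i), (1 - 5i)}.
Expanding the product yields: p(z) = z^3 + 4·z^2 + 14·z + 156.
Note conjugate pairs combine to real quadratics: (z − (1+5i))(z − (1−5i)) = z² − 2z + 26.
The resulting polynomial has degree 3 and real coefficients as required.

p(z) = z^3 + 4·z^2 + 14·z + 156.


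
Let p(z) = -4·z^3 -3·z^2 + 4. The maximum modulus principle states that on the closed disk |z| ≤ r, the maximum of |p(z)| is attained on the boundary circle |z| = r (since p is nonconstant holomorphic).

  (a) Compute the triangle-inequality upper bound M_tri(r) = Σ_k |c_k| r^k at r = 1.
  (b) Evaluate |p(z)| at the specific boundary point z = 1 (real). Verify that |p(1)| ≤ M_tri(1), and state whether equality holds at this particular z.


Coefficients: c_0 = 4, c_1 = 0, c_2 = -3, c_3 = -4. Radius r = 1.
Part (a). Triangle bound: M_tri(r) = Σ_k |c_k| r^k
  = |4|·1^0 + |0|·1^1 + |-3|·1^2 + |-4|·1^3
  = 4 + 0 + 3 + 4 = 11.
This bounds M(r) := max_{|z|=r} |p(z)| from above; equality holds iff all terms c_k z^k can be made to align in phase at a single z on |z|=r.
Part (b). At z = 1 (real, on the circle |z| = r):
  p(1) = (4)·1^0 + (0)·1^1 + (-3)·1^2 + (-4)·1^3 = -3.
  |p(1)| = 3.
Check: |p(1)| = 3 ≤ 11 = M_tri(1). ✓ Equality does not hold at z = 1 (the coefficients have mixed signs, so the terms do not all align in phase there).

M_tri(1) = 11; |p(1)| = 3; equality at z=1: no.


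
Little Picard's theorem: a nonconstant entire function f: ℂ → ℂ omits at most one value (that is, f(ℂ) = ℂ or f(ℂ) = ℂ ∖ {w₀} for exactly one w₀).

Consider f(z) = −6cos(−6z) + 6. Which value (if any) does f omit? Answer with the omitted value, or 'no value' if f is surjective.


Little Picard bounds the complement of f(ℂ) to at most one point.
cos is entire and surjective onto ℂ: for every w ∈ ℂ, cos(ζ) = w has a solution ζ ∈ ℂ (e.g., via the complex inverse arccos). With ζ = −6z this gives z = ζ/(-6). Then -6·cos(−6z) takes every value in -6·ℂ = ℂ, and adding 6 is a bijection of ℂ. So f is surjective and omits no value. (Note: only on the real line is cos bounded by [−1, 1].)

Omitted value: no value.


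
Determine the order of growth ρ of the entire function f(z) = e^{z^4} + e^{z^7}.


Each summand is entire of order 4 and 7 respectively (as in the single-exponential case). The order of a sum is at most the max of the orders, so ρ ≤ 7. For the lower bound: on |z|=r choose arg z so that 1z^7 is real positive; then |e^{1z^7}| = e^{1r^7} while |e^{1z^4}| ≤ e^{1r^4} = o(e^{1r^7}). So |f| ≥ e^{1r^7}(1 − o(1)) and ρ ≥ 7. Hence ρ = max(4, 7) = 7.
Therefore ρ = 7.

Order ρ = 7.


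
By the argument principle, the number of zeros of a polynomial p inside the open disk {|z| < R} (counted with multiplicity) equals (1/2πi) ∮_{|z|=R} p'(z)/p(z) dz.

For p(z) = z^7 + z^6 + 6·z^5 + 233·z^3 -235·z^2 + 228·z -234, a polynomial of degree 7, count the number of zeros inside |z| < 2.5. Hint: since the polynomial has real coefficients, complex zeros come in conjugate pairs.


The zeros of p are: (-3 + 3i), (-3 - 3i), (2 + 3i), (2 - 3i), 1, (0 + 1i), (0 - 1i).
Their magnitudes are: 4.243, 4.243, 3.606, 3.606, 1, 1, 1.
Zeros with |z| < R = 2.5: 1, (0 + 1i), (0 - 1i).
Count = 3.
By the argument principle, (1/2πi) ∮_{|z|=R} p'(z)/p(z) dz equals exactly this count.

Number of zeros inside |z| < 2.5: 3.


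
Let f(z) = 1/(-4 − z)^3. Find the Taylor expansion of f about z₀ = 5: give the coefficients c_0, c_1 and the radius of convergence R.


Let w = z − z₀, so z = z₀ + w.
Then -4 − z = -4 − (z₀ + w) = (-4 − z₀) − w = -9 − w.
f(z) = 1/(-9 − w)^3 = (1/(-9)^3) · (1 − w/(-9))^{−3}.
By the binomial series (1−u)^{−3} = Σ_{n≥0} C(n+2, 2) u^n for |u|<1, with u = w/(-9):
  c_n = C(n+2, 2) / (-9)^(n+3).
  c_0 = 1/(-9)^3 = -1/729.
  c_1 = 3/(-9)^4 = 1/2187.
The series is valid for |w/d| < 1, i.e. |z − z₀| < |d|.
Radius of convergence: R = |-4 − z₀| = |-9| = 9 (distance from z₀ to the singularity z = -4).

c_0 = -1/729, c_1 = 1/2187; R = 9.


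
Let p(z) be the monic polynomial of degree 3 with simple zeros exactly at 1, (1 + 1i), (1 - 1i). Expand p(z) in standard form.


The polynomial is p(z) = ∏_{α ∈ S} (z − α), where S = {1, (1 + 1i), (1 - 1i)}.
Expanding the product yields: p(z) = z^3 -3·z^2 + 4·z -2.
Note conjugate pairs combine to real quadratics: (z − (1+1i))(z − (1−1i)) = z² − 2z + 2.
The resulting polynomial has degree 3 and real coefficients as required.

p(z) = z^3 -3·z^2 + 4·z -2.


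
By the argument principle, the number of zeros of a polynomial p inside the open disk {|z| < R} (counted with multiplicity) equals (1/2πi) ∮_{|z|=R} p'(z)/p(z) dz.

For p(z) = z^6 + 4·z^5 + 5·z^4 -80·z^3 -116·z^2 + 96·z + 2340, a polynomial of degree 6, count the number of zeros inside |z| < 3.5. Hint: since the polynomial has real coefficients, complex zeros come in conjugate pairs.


The zeros of p are: (3 + 1i), (3 - 1i), (-2 + 3i), (-2 - 3i), (-3 + 3i), (-3 - 3i).
Their magnitudes are: 3.162, 3.162, 3.606, 3.606, 4.243, 4.243.
Zeros with |z| < R = 3.5: (3 + 1i), (3 - 1i).
Count = 2.
By the argument principle, (1/2πi) ∮_{|z|=R} p'(z)/p(z) dz equals exactly this count.

Number of zeros inside |z| < 3.5: 2.


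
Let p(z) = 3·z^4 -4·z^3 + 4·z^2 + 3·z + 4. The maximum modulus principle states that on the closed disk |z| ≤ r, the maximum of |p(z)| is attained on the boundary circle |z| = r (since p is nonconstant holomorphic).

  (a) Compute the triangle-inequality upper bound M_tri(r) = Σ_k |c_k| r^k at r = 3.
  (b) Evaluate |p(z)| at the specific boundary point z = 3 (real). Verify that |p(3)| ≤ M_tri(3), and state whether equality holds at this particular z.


Coefficients: c_0 = 4, c_1 = 3, c_2 = 4, c_3 = -4, c_4 = 3. Radius r = 3.
Part (a). Triangle bound: M_tri(r) = Σ_k |c_k| r^k
  = |4|·3^0 + |3|·3^1 + |4|·3^2 + |-4|·3^3 + |3|·3^4
  = 4 + 9 + 36 + 108 + 243 = 400.
This bounds M(r) := max_{|z|=r} |p(z)| from above; equality holds iff all terms c_k z^k can be made to align in phase at a single z on |z|=r.
Part (b). At z = 3 (real, on the circle |z| = r):
  p(3) = (4)·3^0 + (3)·3^1 + (4)·3^2 + (-4)·3^3 + (3)·3^4 = 184.
  |p(3)| = 184.
Check: |p(3)| = 184 ≤ 400 = M_tri(3). ✓ Equality does not hold at z = 3 (the coefficients have mixed signs, so the terms do not all align in phase there).

M_tri(3) = 400; |p(3)| = 184; equality at z=3: no.


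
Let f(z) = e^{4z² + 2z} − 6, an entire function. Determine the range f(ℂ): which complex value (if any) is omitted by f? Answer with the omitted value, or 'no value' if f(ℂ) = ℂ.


Little Picard bounds the complement of f(ℂ) to at most one point.
The exponent g(z) = 4z² + 2z is a nonconstant polynomial, hence surjective onto ℂ. So e^{g(z)} takes every value in {e^w : w ∈ ℂ} = ℂ ∖ {0}. Adding -6 shifts the range to ℂ ∖ {-6}. f omits exactly -6.

Omitted value: -6.


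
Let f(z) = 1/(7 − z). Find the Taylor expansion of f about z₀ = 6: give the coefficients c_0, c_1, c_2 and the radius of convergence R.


Let w = z − z₀, so z = z₀ + w.
Then 7 − z = 7 − (z₀ + w) = (7 − z₀) − w = 1 − w.
f(z) = 1/(1 − w) = (1/(1)) · 1/(1 − w/(1)) = Σ_{n≥0} w^n / (1)^(n+1).
So c_n = 1/(1)^(n+1):
  c_0 = 1/(1)^1 = 1.
  c_1 = 1/(1)^2 = 1.
  c_2 = 1/(1)^3 = 1.
The series is valid for |w/d| < 1, i.e. |z − z₀| < |d|.
Radius of convergence: R = |7 − z₀| = |1| = 1 (distance from z₀ to the singularity z = 7).

c_0 = 1, c_1 = 1, c_2 = 1; R = 1.


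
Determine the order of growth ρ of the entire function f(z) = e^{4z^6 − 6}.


|e^{4z^6 − 6}| = e^{Re(4·z^6) + -6} ≤ e^{4|z|^6 + -6} = e^{4r^6 + -6} on |z| = r, so ρ ≤ 6. Choosing z on |z|=r so that 4·z^6 is real positive (always possible by picking arg z appropriately) gives |f(z)| = e^{4r^6 + -6}, matching the bound. The additive constant -6 does not affect log log M(r) ~ 6·log r. Hence ρ = 6.
Therefore ρ = 6.

Order ρ = 6.


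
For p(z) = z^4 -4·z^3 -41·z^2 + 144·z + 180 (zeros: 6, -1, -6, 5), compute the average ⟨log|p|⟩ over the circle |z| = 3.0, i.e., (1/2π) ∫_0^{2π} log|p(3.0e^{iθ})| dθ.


Zeros: -6, -1, 5, 6; r = 3.0.
Inside |z| < r: -1. Outside (|z| ≥ r): -6, 5, 6.
p(0) = 180, so log|p(0)| = log(180) = 5.1930.
Apply Jensen: I(r) = log|p(0)| + Σ_k log(r/|z_k|), summed over zeros inside |z| < r.
  log(r/|z_k|) for z_k = -1: log(3.0/1) = 1.0986
  Outside zeros (-6, 5, 6) contribute nothing to the Jensen sum.
Sum over inside zeros: 1.0986.
I(r) = log|p(0)| + (inside sum) = 5.1930 + 1.0986 = 6.2916.
Note: since some zeros are outside |z| ≤ r, the simplified n·log(r) form does NOT apply — only the inside zeros contribute.

I(r) ≈ 6.2916.


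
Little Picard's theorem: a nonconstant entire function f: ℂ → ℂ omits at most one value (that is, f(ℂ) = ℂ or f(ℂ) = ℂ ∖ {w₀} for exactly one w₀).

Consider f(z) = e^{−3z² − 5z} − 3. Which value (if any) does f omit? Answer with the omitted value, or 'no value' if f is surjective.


Little Picard bounds the complement of f(ℂ) to at most one point.
The exponent g(z) = −3z² − 5z is a nonconstant polynomial, hence surjective onto ℂ. So e^{g(z)} takes every value in {e^w : w ∈ ℂ} = ℂ ∖ {0}. Adding -3 shifts the range to ℂ ∖ {-3}. f omits exactly -3.

Omitted value: -3.


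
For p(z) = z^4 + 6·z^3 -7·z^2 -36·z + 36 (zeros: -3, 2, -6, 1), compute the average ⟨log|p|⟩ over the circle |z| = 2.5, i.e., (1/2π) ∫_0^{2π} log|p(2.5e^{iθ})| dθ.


Zeros: -6, -3, 1, 2; r = 2.5.
Inside |z| < r: 1, 2. Outside (|z| ≥ r): -6, -3.
p(0) = 36, so log|p(0)| = log(36) = 3.5835.
Apply Jensen: I(r) = log|p(0)| + Σ_k log(r/|z_k|), summed over zeros inside |z| < r.
  log(r/|z_k|) for z_k = 2: log(2.5/2) = 0.2231
  log(r/|z_k|) for z_k = 1: log(2.5/1) = 0.9163
  Outside zeros (-6, -3) contribute nothing to the Jensen sum.
Sum over inside zeros: 1.1394.
I(r) = log|p(0)| + (inside sum) = 3.5835 + 1.1394 = 4.7230.
Note: since some zeros are outside |z| ≤ r, the simplified n·log(r) form does NOT apply — only the inside zeros contribute.

I(r) ≈ 4.7230.


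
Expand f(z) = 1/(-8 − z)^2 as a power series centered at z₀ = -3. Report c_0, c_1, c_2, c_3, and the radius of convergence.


Let w = z − z₀, so z = z₀ + w.
Then -8 − z = -8 − (z₀ + w) = (-8 − z₀) − w = -5 − w.
f(z) = 1/(-5 − w)^2 = (1/(-5)^2) · (1 − w/(-5))^{−2}.
By the binomial series (1−u)^{−2} = Σ_{n≥0} C(n+1, 1) u^n for |u|<1, with u = w/(-5):
  c_n = C(n+1, 1) / (-5)^(n+2).
  c_0 = 1/(-5)^2 = 1/25.
  c_1 = 2/(-5)^3 = -2/125.
  c_2 = 3/(-5)^4 = 3/625.
  c_3 = 4/(-5)^5 = -4/3125.
The series is valid for |w/d| < 1, i.e. |z − z₀| < |d|.
Radius of convergence: R = |-8 − z₀| = |-5| = 5 (distance from z₀ to the singularity z = -8).

c_0 = 1/25, c_1 = -2/125, c_2 = 3/625, c_3 = -4/3125; R = 5.


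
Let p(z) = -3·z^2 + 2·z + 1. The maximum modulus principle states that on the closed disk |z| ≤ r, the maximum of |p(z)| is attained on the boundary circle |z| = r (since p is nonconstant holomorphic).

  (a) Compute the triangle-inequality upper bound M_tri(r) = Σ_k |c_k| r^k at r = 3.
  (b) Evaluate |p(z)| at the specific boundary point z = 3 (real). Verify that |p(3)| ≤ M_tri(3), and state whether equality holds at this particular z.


Coefficients: c_0 = 1, c_1 = 2, c_2 = -3. Radius r = 3.
Part (a). Triangle bound: M_tri(r) = Σ_k |c_k| r^k
  = |1|·3^0 + |2|·3^1 + |-3|·3^2
  = 1 + 6 + 27 = 34.
This bounds M(r) := max_{|z|=r} |p(z)| from above; equality holds iff all terms c_k z^k can be made to align in phase at a single z on |z|=r.
Part (b). At z = 3 (real, on the circle |z| = r):
  p(3) = (1)·3^0 + (2)·3^1 + (-3)·3^2 = -20.
  |p(3)| = 20.
Check: |p(3)| = 20 ≤ 34 = M_tri(3). ✓ Equality does not hold at z = 3 (the coefficients have mixed signs, so the terms do not all align in phase there).

M_tri(3) = 34; |p(3)| = 20; equality at z=3: no.


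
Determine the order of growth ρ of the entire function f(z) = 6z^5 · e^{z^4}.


M(r) = max_{|z|=r} |6|·|z|^5·|e^{z^4}| = 6·r^5 · e^{1r^4} (the factors attain their maxima compatibly on |z|=r). Then log M(r) = log 6 + 5·log r + 1r^4, dominated by the last term, so log log M(r) ~ 4·log r. The polynomial factor 6z^5 contributes only a log r term and does not affect the order. ρ = 4.
Therefore ρ = 4.

Order ρ = 4.


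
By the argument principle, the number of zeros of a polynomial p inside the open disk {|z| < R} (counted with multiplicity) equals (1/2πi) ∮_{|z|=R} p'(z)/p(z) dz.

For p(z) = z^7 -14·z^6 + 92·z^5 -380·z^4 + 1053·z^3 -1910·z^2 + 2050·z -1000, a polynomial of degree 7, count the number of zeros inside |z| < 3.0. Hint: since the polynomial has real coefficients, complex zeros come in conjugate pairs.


The zeros of p are: (1 + 3i), (1 - 3i), (2 + 1i), (2 - 1i), (2 + 1i), (2 - 1i), 4.
Their magnitudes are: 3.162, 3.162, 2.236, 2.236, 2.236, 2.236, 4.
Zeros with |z| < R = 3.0: (2 + 1i), (2 - 1i), (2 + 1i), (2 - 1i).
Count = 4.
By the argument principle, (1/2πi) ∮_{|z|=R} p'(z)/p(z) dz equals exactly this count.

Number of zeros inside |z| < 3.0: 4.


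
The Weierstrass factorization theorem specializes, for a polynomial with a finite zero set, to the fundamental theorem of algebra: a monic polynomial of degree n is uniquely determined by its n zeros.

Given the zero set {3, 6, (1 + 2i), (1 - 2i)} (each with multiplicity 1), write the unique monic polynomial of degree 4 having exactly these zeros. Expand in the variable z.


The polynomial is p(z) = ∏_{α ∈ S} (z − α), where S = {3, 6, (1 + 2i), (1 - 2i)}.
Expanding the product yields: p(z) = z^4 -11·z^3 + 41·z^2 -81·z + 90.
Note conjugate pairs combine to real quadratics: (z − (1+2i))(z − (1−2i)) = z² − 2z + 5.
The resulting polynomial has degree 4 and real coefficients as required.

p(z) = z^4 -11·z^3 + 41·z^2 -81·z + 90.


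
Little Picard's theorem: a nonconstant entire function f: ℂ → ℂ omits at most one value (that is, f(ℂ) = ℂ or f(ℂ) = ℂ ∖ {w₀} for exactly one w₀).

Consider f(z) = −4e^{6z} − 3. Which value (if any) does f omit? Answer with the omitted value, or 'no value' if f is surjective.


Little Picard bounds the complement of f(ℂ) to at most one point.
e^{6z} is never zero on ℂ, so -4·e^{6z} takes every value in ℂ ∖ {0}. Adding -3 shifts the range to ℂ ∖ {-3}. Thus f omits exactly the value -3.

Omitted value: -3.


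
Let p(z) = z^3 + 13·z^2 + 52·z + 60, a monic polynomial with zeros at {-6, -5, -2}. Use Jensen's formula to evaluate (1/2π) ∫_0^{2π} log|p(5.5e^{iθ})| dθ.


Zeros: -6, -5, -2; r = 5.5.
Inside |z| < r: -5, -2. Outside (|z| ≥ r): -6.
p(0) = 60, so log|p(0)| = log(60) = 4.0943.
Apply Jensen: I(r) = log|p(0)| + Σ_k log(r/|z_k|), summed over zeros inside |z| < r.
  log(r/|z_k|) for z_k = -5: log(5.5/5) = 0.0953
  log(r/|z_k|) for z_k = -2: log(5.5/2) = 1.0116
  Outside zeros (-6) contribute nothing to the Jensen sum.
Sum over inside zeros: 1.1069.
I(r) = log|p(0)| + (inside sum) = 4.0943 + 1.1069 = 5.2013.
Note: since some zeros are outside |z| ≤ r, the simplified n·log(r) form does NOT apply — only the inside zeros contribute.

I(r) ≈ 5.2013.


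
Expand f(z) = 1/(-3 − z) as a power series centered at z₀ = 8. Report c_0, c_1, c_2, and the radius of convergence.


Let w = z − z₀, so z = z₀ + w.
Then -3 − z = -3 − (z₀ + w) = (-3 − z₀) − w = -11 − w.
f(z) = 1/(-11 − w) = (1/(-11)) · 1/(1 − w/(-11)) = Σ_{n≥0} w^n / (-11)^(n+1).
So c_n = 1/(-11)^(n+1):
  c_0 = 1/(-11)^1 = -1/11.
  c_1 = 1/(-11)^2 = 1/121.
  c_2 = 1/(-11)^3 = -1/1331.
The series is valid for |w/d| < 1, i.e. |z − z₀| < |d|.
Radius of convergence: R = |-3 − z₀| = |-11| = 11 (distance from z₀ to the singularity z = -3).

c_0 = -1/11, c_1 = 1/121, c_2 = -1/1331; R = 11.


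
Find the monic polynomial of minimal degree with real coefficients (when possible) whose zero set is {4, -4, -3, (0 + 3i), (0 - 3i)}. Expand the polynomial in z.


The polynomial is p(z) = ∏_{α ∈ S} (z − α), where S = {4, -4, -3, (0 + 3i), (0 - 3i)}.
Expanding the product yields: p(z) = z^5 + 3·z^4 -7·z^3 -21·z^2 -144·z -432.
Note conjugate pairs combine to real quadratics: (z − (0+3i))(z − (0−3i)) = z² + 9.
The resulting polynomial has degree 5 and real coefficients as required.

p(z) = z^5 + 3·z^4 -7·z^3 -21·z^2 -144·z -432.


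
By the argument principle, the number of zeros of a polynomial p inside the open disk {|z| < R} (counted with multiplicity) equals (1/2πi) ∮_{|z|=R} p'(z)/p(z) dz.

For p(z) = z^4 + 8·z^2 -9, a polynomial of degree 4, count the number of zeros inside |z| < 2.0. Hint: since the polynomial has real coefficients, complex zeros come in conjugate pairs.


The zeros of p are: (0 + 3i), (0 - 3i), 1, -1.
Their magnitudes are: 3, 3, 1, 1.
Zeros with |z| < R = 2.0: 1, -1.
Count = 2.
By the argument principle, (1/2πi) ∮_{|z|=R} p'(z)/p(z) dz equals exactly this count.

Number of zeros inside |z| < 2.0: 2.


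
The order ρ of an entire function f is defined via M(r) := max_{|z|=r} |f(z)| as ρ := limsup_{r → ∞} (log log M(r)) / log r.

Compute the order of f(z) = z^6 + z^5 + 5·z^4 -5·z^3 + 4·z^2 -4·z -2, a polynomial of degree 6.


|f(z)| ≤ Σ|c_k|·r^k = O(r^6) as r → ∞. Polynomial growth is O(e^{r^ε}) for every ε > 0 (since r^6/e^{r^ε} → 0), so ρ ≤ ε for all ε > 0, i.e. ρ = 0. Every nonconstant polynomial has order 0.
Therefore ρ = 0.

Order ρ = 0.


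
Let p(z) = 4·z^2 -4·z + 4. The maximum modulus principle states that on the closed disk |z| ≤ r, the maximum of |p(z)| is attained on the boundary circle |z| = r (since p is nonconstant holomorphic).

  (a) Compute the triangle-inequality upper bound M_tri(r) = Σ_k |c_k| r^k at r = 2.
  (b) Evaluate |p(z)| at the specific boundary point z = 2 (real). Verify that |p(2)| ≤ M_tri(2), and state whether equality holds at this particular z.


Coefficients: c_0 = 4, c_1 = -4, c_2 = 4. Radius r = 2.
Part (a). Triangle bound: M_tri(r) = Σ_k |c_k| r^k
  = |4|·2^0 + |-4|·2^1 + |4|·2^2
  = 4 + 8 + 16 = 28.
This bounds M(r) := max_{|z|=r} |p(z)| from above; equality holds iff all terms c_k z^k can be made to align in phase at a single z on |z|=r.
Part (b). At z = 2 (real, on the circle |z| = r):
  p(2) = (4)·2^0 + (-4)·2^1 + (4)·2^2 = 12.
  |p(2)| = 12.
Check: |p(2)| = 12 ≤ 28 = M_tri(2). ✓ Equality does not hold at z = 2 (the coefficients have mixed signs, so the terms do not all align in phase there).

M_tri(2) = 28; |p(2)| = 12; equality at z=2: no.


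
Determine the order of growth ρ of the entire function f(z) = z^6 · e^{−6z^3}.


M(r) = max_{|z|=r} |1|·|z|^6·|e^{−6z^3}| = 1·r^6 · e^{6r^3} (the factors attain their maxima compatibly on |z|=r). Then log M(r) = log 1 + 6·log r + 6r^3, dominated by the last term, so log log M(r) ~ 3·log r. The polynomial factor 1z^6 contributes only a log r term and does not affect the order. ρ = 3.
Therefore ρ = 3.

Order ρ = 3.


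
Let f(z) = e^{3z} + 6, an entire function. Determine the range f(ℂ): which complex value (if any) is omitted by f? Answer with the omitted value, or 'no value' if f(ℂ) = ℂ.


Little Picard bounds the complement of f(ℂ) to at most one point.
e^{3z} is never zero on ℂ, so 1·e^{3z} takes every value in ℂ ∖ {0}. Adding 6 shifts the range to ℂ ∖ {6}. Thus f omits exactly the value 6.

Omitted value: 6.


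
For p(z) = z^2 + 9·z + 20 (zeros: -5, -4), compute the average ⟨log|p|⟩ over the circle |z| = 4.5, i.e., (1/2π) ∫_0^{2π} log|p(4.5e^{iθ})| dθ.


Zeros: -5, -4; r = 4.5.
Inside |z| < r: -4. Outside (|z| ≥ r): -5.
p(0) = 20, so log|p(0)| = log(20) = 2.9957.
Apply Jensen: I(r) = log|p(0)| + Σ_k log(r/|z_k|), summed over zeros inside |z| < r.
  log(r/|z_k|) for z_k = -4: log(4.5/4) = 0.1178
  Outside zeros (-5) contribute nothing to the Jensen sum.
Sum over inside zeros: 0.1178.
I(r) = log|p(0)| + (inside sum) = 2.9957 + 0.1178 = 3.1135.
Note: since some zeros are outside |z| ≤ r, the simplified n·log(r) form does NOT apply — only the inside zeros contribute.

I(r) ≈ 3.1135.


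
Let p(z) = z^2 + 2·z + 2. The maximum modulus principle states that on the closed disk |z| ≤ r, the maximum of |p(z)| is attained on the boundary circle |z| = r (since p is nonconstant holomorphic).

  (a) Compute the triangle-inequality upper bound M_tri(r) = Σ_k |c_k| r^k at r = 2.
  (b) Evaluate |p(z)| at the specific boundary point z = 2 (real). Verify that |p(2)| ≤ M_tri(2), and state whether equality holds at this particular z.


Coefficients: c_0 = 2, c_1 = 2, c_2 = 1. Radius r = 2.
Part (a). Triangle bound: M_tri(r) = Σ_k |c_k| r^k
  = |2|·2^0 + |2|·2^1 + |1|·2^2
  = 2 + 4 + 4 = 10.
This bounds M(r) := max_{|z|=r} |p(z)| from above; equality holds iff all terms c_k z^k can be made to align in phase at a single z on |z|=r.
Part (b). At z = 2 (real, on the circle |z| = r):
  p(2) = (2)·2^0 + (2)·2^1 + (1)·2^2 = 10.
  |p(2)| = 10.
Since all nonzero coefficients share the same sign, |p(2)| = 10 = M_tri(2); the triangle bound is attained at z = 2, so in fact M(r) = 10.

M_tri(2) = 10; |p(2)| = 10; equality at z=2: yes.


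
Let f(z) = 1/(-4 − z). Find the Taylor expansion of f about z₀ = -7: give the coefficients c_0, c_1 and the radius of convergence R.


Let w = z − z₀, so z = z₀ + w.
Then -4 − z = -4 − (z₀ + w) = (-4 − z₀) − w = 3 − w.
f(z) = 1/(3 − w) = (1/(3)) · 1/(1 − w/(3)) = Σ_{n≥0} w^n / (3)^(n+1).
So c_n = 1/(3)^(n+1):
  c_0 = 1/(3)^1 = 1/3.
  c_1 = 1/(3)^2 = 1/9.
The series is valid for |w/d| < 1, i.e. |z − z₀| < |d|.
Radius of convergence: R = |-4 − z₀| = |3| = 3 (distance from z₀ to the singularity z = -4).

c_0 = 1/3, c_1 = 1/9; R = 3.


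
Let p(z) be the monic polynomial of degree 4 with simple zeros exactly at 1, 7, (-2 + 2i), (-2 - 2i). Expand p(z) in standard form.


The polynomial is p(z) = ∏_{α ∈ S} (z − α), where S = {1, 7, (-2 + 2i), (-2 - 2i)}.
Expanding the product yields: p(z) = z^4 -4·z^3 -17·z^2 -36·z + 56.
Note conjugate pairs combine to real quadratics: (z − (-2+2i))(z − (-2−2i)) = z² + 4z + 8.
The resulting polynomial has degree 4 and real coefficients as required.

p(z) = z^4 -4·z^3 -17·z^2 -36·z + 56.


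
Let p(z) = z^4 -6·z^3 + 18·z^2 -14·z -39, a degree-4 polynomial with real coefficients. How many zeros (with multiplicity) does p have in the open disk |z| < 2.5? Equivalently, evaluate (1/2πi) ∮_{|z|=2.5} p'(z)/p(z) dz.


The zeros of p are: 3, (2 + 3i), (2 - 3i), -1.
Their magnitudes are: 3, 3.606, 3.606, 1.
Zeros with |z| < R = 2.5: -1.
Count = 1.
By the argument principle, (1/2πi) ∮_{|z|=R} p'(z)/p(z) dz equals exactly this count.

Number of zeros inside |z| < 2.5: 1.


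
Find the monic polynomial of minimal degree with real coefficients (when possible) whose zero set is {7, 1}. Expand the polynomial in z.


The polynomial is p(z) = ∏_{α ∈ S} (z − α), where S = {7, 1}.
Expanding the product yields: p(z) = z^2 -8·z + 7.
The resulting polynomial has degree 2 and real coefficients as required.

p(z) = z^2 -8·z + 7.


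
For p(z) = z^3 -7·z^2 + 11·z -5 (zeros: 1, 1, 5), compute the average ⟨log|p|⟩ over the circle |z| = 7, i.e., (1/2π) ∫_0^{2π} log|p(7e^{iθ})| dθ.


Zeros: 1, 1, 5; r = 7.
Inside |z| < r: 1, 1, 5. Outside (|z| ≥ r): ∅.
p(0) = -5, so log|p(0)| = log(5) = 1.6094.
Apply Jensen: I(r) = log|p(0)| + Σ_k log(r/|z_k|), summed over zeros inside |z| < r.
  log(r/|z_k|) for z_k = 1: log(7/1) = 1.9459
  log(r/|z_k|) for z_k = 1: log(7/1) = 1.9459
  log(r/|z_k|) for z_k = 5: log(7/5) = 0.3365
Sum over inside zeros: 4.2283.
I(r) = log|p(0)| + (inside sum) = 1.6094 + 4.2283 = 5.8377.
Closed form (all zeros inside, monic): I(r) = n·log(r) = 3·log(7) = 5.8377. ✓

I(r) ≈ 5.8377.


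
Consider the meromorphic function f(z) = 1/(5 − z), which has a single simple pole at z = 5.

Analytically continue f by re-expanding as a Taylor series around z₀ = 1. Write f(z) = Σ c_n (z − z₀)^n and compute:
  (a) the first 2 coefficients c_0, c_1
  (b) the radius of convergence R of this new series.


Let w = z − z₀, so z = z₀ + w.
Then 5 − z = 5 − (z₀ + w) = (5 − z₀) − w = 4 − w.
f(z) = 1/(4 − w) = (1/(4)) · 1/(1 − w/(4)) = Σ_{n≥0} w^n / (4)^(n+1).
So c_n = 1/(4)^(n+1):
  c_0 = 1/(4)^1 = 1/4.
  c_1 = 1/(4)^2 = 1/16.
The series is valid for |w/d| < 1, i.e. |z − z₀| < |d|.
Radius of convergence: R = |5 − z₀| = |4| = 4 (distance from z₀ to the singularity z = 5).

c_0 = 1/4, c_1 = 1/16; R = 4.


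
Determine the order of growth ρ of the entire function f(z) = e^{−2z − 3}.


|e^{−2z − 3}| = e^{Re(-2·z) + -3} ≤ e^{2|z|^1 + -3} = e^{2r^1 + -3} on |z| = r, so ρ ≤ 1. Choosing z on |z|=r so that -2·z is real positive (always possible by picking arg z appropriately) gives |f(z)| = e^{2r^1 + -3}, matching the bound. The additive constant -3 does not affect log log M(r) ~ 1·log r. Hence ρ = 1.
Therefore ρ = 1.

Order ρ = 1.


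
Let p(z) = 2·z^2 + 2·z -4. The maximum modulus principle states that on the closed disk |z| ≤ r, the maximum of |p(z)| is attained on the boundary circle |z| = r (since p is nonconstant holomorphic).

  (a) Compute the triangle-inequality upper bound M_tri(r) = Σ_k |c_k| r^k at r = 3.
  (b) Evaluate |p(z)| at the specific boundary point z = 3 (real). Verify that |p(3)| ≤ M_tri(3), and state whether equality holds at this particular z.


Coefficients: c_0 = -4, c_1 = 2, c_2 = 2. Radius r = 3.
Part (a). Triangle bound: M_tri(r) = Σ_k |c_k| r^k
  = |-4|·3^0 + |2|·3^1 + |2|·3^2
  = 4 + 6 + 18 = 28.
This bounds M(r) := max_{|z|=r} |p(z)| from above; equality holds iff all terms c_k z^k can be made to align in phase at a single z on |z|=r.
Part (b). At z = 3 (real, on the circle |z| = r):
  p(3) = (-4)·3^0 + (2)·3^1 + (2)·3^2 = 20.
  |p(3)| = 20.
Check: |p(3)| = 20 ≤ 28 = M_tri(3). ✓ Equality does not hold at z = 3 (the coefficients have mixed signs, so the terms do not all align in phase there).

M_tri(3) = 28; |p(3)| = 20; equality at z=3: no.


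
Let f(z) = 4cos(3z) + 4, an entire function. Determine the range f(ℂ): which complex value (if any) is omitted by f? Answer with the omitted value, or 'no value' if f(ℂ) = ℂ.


Little Picard bounds the complement of f(ℂ) to at most one point.
cos is entire and surjective onto ℂ: for every w ∈ ℂ, cos(ζ) = w has a solution ζ ∈ ℂ (e.g., via the complex inverse arccos). With ζ = 3z this gives z = ζ/(3). Then 4·cos(3z) takes every value in 4·ℂ = ℂ, and adding 4 is a bijection of ℂ. So f is surjective and omits no value. (Note: only on the real line is cos bounded by [−1, 1].)

Omitted value: no value.


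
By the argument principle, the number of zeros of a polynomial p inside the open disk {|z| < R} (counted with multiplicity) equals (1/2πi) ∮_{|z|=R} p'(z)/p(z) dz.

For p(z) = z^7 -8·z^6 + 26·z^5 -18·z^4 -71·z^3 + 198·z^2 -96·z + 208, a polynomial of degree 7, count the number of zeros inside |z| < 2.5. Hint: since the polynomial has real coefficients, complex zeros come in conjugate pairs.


The zeros of p are: (3 + 2i), (3 - 2i), (0 + 1i), (0 - 1i), (2 + 2i), (2 - 2i), -2.
Their magnitudes are: 3.606, 3.606, 1, 1, 2.828, 2.828, 2.
Zeros with |z| < R = 2.5: (0 + 1i), (0 - 1i), -2.
Count = 3.
By the argument principle, (1/2πi) ∮_{|z|=R} p'(z)/p(z) dz equals exactly this count.

Number of zeros inside |z| < 2.5: 3.


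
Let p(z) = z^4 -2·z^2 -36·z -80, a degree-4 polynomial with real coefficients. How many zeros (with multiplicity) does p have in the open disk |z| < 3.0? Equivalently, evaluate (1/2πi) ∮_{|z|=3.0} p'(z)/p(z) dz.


The zeros of p are: 4, (-1 + 3i), (-1 - 3i), -2.
Their magnitudes are: 4, 3.162, 3.162, 2.
Zeros with |z| < R = 3.0: -2.
Count = 1.
By the argument principle, (1/2πi) ∮_{|z|=R} p'(z)/p(z) dz equals exactly this count.

Number of zeros inside |z| < 3.0: 1.


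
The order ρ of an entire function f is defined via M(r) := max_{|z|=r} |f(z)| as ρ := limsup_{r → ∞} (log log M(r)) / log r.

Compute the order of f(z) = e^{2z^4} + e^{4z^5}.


Each summand is entire of order 4 and 5 respectively (as in the single-exponential case). The order of a sum is at most the max of the orders, so ρ ≤ 5. For the lower bound: on |z|=r choose arg z so that 4z^5 is real positive; then |e^{4z^5}| = e^{4r^5} while |e^{2z^4}| ≤ e^{2r^4} = o(e^{4r^5}). So |f| ≥ e^{4r^5}(1 − o(1)) and ρ ≥ 5. Hence ρ = max(4, 5) = 5.
Therefore ρ = 5.

Order ρ = 5.


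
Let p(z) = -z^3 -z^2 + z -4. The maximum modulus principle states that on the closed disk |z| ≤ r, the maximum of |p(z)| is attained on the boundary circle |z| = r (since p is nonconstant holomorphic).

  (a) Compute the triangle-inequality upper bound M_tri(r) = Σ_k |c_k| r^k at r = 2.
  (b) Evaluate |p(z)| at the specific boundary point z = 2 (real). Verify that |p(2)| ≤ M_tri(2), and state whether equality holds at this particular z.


Coefficients: c_0 = -4, c_1 = 1, c_2 = -1, c_3 = -1. Radius r = 2.
Part (a). Triangle bound: M_tri(r) = Σ_k |c_k| r^k
  = |-4|·2^0 + |1|·2^1 + |-1|·2^2 + |-1|·2^3
  = 4 + 2 + 4 + 8 = 18.
This bounds M(r) := max_{|z|=r} |p(z)| from above; equality holds iff all terms c_k z^k can be made to align in phase at a single z on |z|=r.
Part (b). At z = 2 (real, on the circle |z| = r):
  p(2) = (-4)·2^0 + (1)·2^1 + (-1)·2^2 + (-1)·2^3 = -14.
  |p(2)| = 14.
Check: |p(2)| = 14 ≤ 18 = M_tri(2). ✓ Equality does not hold at z = 2 (the coefficients have mixed signs, so the terms do not all align in phase there).

M_tri(2) = 18; |p(2)| = 14; equality at z=2: no.


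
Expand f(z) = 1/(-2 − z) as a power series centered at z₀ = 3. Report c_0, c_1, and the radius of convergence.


Let w = z − z₀, so z = z₀ + w.
Then -2 − z = -2 − (z₀ + w) = (-2 − z₀) − w = -5 − w.
f(z) = 1/(-5 − w) = (1/(-5)) · 1/(1 − w/(-5)) = Σ_{n≥0} w^n / (-5)^(n+1).
So c_n = 1/(-5)^(n+1):
  c_0 = 1/(-5)^1 = -1/5.
  c_1 = 1/(-5)^2 = 1/25.
The series is valid for |w/d| < 1, i.e. |z − z₀| < |d|.
Radius of convergence: R = |-2 − z₀| = |-5| = 5 (distance from z₀ to the singularity z = -2).

c_0 = -1/5, c_1 = 1/25; R = 5.


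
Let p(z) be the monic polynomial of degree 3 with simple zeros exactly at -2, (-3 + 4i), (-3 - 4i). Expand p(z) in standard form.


The polynomial is p(z) = ∏_{α ∈ S} (z − α), where S = {-2, (-3 + 4i), (-3 - 4i)}.
Expanding the product yields: p(z) = z^3 + 8·z^2 + 37·z + 50.
Note conjugate pairs combine to real quadratics: (z − (-3+4i))(z − (-3−4i)) = z² + 6z + 25.
The resulting polynomial has degree 3 and real coefficients as required.

p(z) = z^3 + 8·z^2 + 37·z + 50.


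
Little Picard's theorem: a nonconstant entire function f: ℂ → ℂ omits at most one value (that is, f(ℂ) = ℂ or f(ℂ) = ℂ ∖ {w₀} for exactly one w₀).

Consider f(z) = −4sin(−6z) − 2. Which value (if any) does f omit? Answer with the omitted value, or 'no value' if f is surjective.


Little Picard bounds the complement of f(ℂ) to at most one point.
sin is entire and surjective onto ℂ: for every w ∈ ℂ, sin(ζ) = w has a solution ζ ∈ ℂ (e.g., via the complex inverse arcsin). With ζ = −6z this gives z = ζ/(-6). Then -4·sin(−6z) takes every value in -4·ℂ = ℂ, and adding -2 is a bijection of ℂ. So f is surjective and omits no value. (Note: only on the real line is sin bounded by [−1, 1].)

Omitted value: no value.


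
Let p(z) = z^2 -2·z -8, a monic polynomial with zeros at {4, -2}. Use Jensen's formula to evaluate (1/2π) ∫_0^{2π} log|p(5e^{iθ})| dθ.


Zeros: -2, 4; r = 5.
Inside |z| < r: -2, 4. Outside (|z| ≥ r): ∅.
p(0) = -8, so log|p(0)| = log(8) = 2.0794.
Apply Jensen: I(r) = log|p(0)| + Σ_k log(r/|z_k|), summed over zeros inside |z| < r.
  log(r/|z_k|) for z_k = 4: log(5/4) = 0.2231
  log(r/|z_k|) for z_k = -2: log(5/2) = 0.9163
Sum over inside zeros: 1.1394.
I(r) = log|p(0)| + (inside sum) = 2.0794 + 1.1394 = 3.2189.
Closed form (all zeros inside, monic): I(r) = n·log(r) = 2·log(5) = 3.2189. ✓

I(r) ≈ 3.2189.


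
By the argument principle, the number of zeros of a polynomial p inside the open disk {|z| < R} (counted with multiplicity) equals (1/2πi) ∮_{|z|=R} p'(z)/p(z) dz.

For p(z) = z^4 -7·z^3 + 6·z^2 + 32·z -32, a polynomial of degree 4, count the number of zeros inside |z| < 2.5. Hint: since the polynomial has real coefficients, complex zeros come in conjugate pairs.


The zeros of p are: -2, 4, 4, 1.
Their magnitudes are: 2, 4, 4, 1.
Zeros with |z| < R = 2.5: -2, 1.
Count = 2.
By the argument principle, (1/2πi) ∮_{|z|=R} p'(z)/p(z) dz equals exactly this count.

Number of zeros inside |z| < 2.5: 2.


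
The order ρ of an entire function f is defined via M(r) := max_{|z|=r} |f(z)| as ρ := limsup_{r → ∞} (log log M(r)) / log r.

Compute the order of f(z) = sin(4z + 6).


sin(w) is a linear combination of e^{iw} and e^{−iw} (or e^w, e^{−w} in the hyperbolic case), so |sin(w)| ≤ e^{|w|}. With w = 4z + 6, |w| ≤ 4|z| + 6 = 4r + 6 on |z| = r, giving M(r) ≤ e^{4r + 6}, so ρ ≤ 1. On a suitable ray (z = it for sin/cos; z = t for sinh/cosh, t real → ∞), |sin(4z + 6)| grows like e^{4|t|}/2, so ρ ≥ 1. Hence ρ = 1.
Therefore ρ = 1.

Order ρ = 1.


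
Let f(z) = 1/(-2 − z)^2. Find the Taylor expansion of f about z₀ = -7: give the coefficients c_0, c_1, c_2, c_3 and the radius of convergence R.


Let w = z − z₀, so z = z₀ + w.
Then -2 − z = -2 − (z₀ + w) = (-2 − z₀) − w = 5 − w.
f(z) = 1/(5 − w)^2 = (1/(5)^2) · (1 − w/(5))^{−2}.
By the binomial series (1−u)^{−2} = Σ_{n≥0} C(n+1, 1) u^n for |u|<1, with u = w/(5):
  c_n = C(n+1, 1) / (5)^(n+2).
  c_0 = 1/(5)^2 = 1/25.
  c_1 = 2/(5)^3 = 2/125.
  c_2 = 3/(5)^4 = 3/625.
  c_3 = 4/(5)^5 = 4/3125.
The series is valid for |w/d| < 1, i.e. |z − z₀| < |d|.
Radius of convergence: R = |-2 − z₀| = |5| = 5 (distance from z₀ to the singularity z = -2).

c_0 = 1/25, c_1 = 2/125, c_2 = 3/625, c_3 = 4/3125; R = 5.


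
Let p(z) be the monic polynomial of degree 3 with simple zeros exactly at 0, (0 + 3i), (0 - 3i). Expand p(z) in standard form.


The polynomial is p(z) = ∏_{α ∈ S} (z − α), where S = {0, (0 + 3i), (0 - 3i)}.
Expanding the product yields: p(z) = z^3 + 9·z.
Note conjugate pairs combine to real quadratics: (z − (0+3i))(z − (0−3i)) = z² + 9.
The resulting polynomial has degree 3 and real coefficients as required.

p(z) = z^3 + 9·z.


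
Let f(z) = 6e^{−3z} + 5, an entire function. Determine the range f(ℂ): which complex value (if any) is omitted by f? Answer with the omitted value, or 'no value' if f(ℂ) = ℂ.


Little Picard bounds the complement of f(ℂ) to at most one point.
e^{−3z} is never zero on ℂ, so 6·e^{−3z} takes every value in ℂ ∖ {0}. Adding 5 shifts the range to ℂ ∖ {5}. Thus f omits exactly the value 5.

Omitted value: 5.


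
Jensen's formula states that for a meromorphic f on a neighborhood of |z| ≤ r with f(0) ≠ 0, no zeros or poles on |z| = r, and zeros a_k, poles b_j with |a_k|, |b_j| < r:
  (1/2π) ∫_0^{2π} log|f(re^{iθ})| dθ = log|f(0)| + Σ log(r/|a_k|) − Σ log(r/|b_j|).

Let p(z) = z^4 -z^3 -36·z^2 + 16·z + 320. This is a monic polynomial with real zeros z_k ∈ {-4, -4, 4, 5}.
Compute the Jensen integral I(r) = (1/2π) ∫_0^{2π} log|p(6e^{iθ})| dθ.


Zeros: -4, -4, 4, 5; r = 6.
Inside |z| < r: -4, -4, 4, 5. Outside (|z| ≥ r): ∅.
p(0) = 320, so log|p(0)| = log(320) = 5.7683.
Apply Jensen: I(r) = log|p(0)| + Σ_k log(r/|z_k|), summed over zeros inside |z| < r.
  log(r/|z_k|) for z_k = -4: log(6/4) = 0.4055
  log(r/|z_k|) for z_k = -4: log(6/4) = 0.4055
  log(r/|z_k|) for z_k = 4: log(6/4) = 0.4055
  log(r/|z_k|) for z_k = 5: log(6/5) = 0.1823
Sum over inside zeros: 1.3987.
I(r) = log|p(0)| + (inside sum) = 5.7683 + 1.3987 = 7.1670.
Closed form (all zeros inside, monic): I(r) = n·log(r) = 4·log(6) = 7.1670. ✓

I(r) ≈ 7.1670.


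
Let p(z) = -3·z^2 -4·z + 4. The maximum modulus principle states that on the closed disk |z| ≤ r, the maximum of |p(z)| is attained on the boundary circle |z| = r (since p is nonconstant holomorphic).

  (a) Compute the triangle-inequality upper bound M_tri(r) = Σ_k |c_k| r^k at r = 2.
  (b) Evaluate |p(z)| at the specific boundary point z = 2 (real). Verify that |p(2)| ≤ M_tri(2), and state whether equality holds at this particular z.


Coefficients: c_0 = 4, c_1 = -4, c_2 = -3. Radius r = 2.
Part (a). Triangle bound: M_tri(r) = Σ_k |c_k| r^k
  = |4|·2^0 + |-4|·2^1 + |-3|·2^2
  = 4 + 8 + 12 = 24.
This bounds M(r) := max_{|z|=r} |p(z)| from above; equality holds iff all terms c_k z^k can be made to align in phase at a single z on |z|=r.
Part (b). At z = 2 (real, on the circle |z| = r):
  p(2) = (4)·2^0 + (-4)·2^1 + (-3)·2^2 = -16.
  |p(2)| = 16.
Check: |p(2)| = 16 ≤ 24 = M_tri(2). ✓ Equality does not hold at z = 2 (the coefficients have mixed signs, so the terms do not all align in phase there).

M_tri(2) = 24; |p(2)| = 16; equality at z=2: no.


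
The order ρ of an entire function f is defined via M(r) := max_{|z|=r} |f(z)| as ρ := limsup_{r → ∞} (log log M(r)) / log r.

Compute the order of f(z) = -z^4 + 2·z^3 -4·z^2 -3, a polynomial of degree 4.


|f(z)| ≤ Σ|c_k|·r^k = O(r^4) as r → ∞. Polynomial growth is O(e^{r^ε}) for every ε > 0 (since r^4/e^{r^ε} → 0), so ρ ≤ ε for all ε > 0, i.e. ρ = 0. Every nonconstant polynomial has order 0.
Therefore ρ = 0.

Order ρ = 0.


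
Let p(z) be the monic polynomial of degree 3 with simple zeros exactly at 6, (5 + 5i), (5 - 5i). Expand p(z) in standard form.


The polynomial is p(z) = ∏_{α ∈ S} (z − α), where S = {6, (5 + 5i), (5 - 5i)}.
Expanding the product yields: p(z) = z^3 -16·z^2 + 110·z -300.
Note conjugate pairs combine to real quadratics: (z − (5+5i))(z − (5−5i)) = z² − 10z + 50.
The resulting polynomial has degree 3 and real coefficients as required.

p(z) = z^3 -16·z^2 + 110·z -300.
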